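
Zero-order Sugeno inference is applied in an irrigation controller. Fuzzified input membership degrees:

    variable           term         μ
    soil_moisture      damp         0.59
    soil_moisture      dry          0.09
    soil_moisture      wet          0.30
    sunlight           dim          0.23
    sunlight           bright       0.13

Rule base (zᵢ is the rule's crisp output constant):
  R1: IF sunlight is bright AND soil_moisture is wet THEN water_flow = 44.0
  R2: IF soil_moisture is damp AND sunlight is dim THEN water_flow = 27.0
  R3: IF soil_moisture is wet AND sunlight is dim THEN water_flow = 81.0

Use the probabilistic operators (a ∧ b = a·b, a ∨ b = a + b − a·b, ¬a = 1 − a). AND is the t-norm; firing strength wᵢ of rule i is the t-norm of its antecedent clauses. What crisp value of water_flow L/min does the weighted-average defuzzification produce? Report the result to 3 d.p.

45.010

R1 (z=44.0): bright=0.13, wet=0.30; AND[a·b] → w = 0.0390
R2 (z=27.0): damp=0.59, dim=0.23; AND[a·b] → w = 0.1357
R3 (z=81.0): wet=0.30, dim=0.23; AND[a·b] → w = 0.0690
Weighted average = (0.0390·44.0 + 0.1357·27.0 + 0.0690·81.0) / (0.0390 + 0.1357 + 0.0690)
  = 10.9689 / 0.2437 = 45.010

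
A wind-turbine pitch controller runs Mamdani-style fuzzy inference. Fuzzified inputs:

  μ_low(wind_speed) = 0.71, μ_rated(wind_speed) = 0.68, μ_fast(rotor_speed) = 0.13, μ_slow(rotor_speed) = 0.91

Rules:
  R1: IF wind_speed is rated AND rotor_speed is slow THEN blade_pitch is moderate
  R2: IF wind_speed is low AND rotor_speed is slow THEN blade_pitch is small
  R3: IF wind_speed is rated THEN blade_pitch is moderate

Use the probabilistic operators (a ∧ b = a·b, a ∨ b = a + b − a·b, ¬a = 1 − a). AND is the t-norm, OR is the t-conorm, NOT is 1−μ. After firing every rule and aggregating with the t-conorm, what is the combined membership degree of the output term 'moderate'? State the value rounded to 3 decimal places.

R1: rated=0.68, slow=0.91; AND[a·b] → w = 0.6188
R2: low=0.71, slow=0.91; AND[a·b] → w = 0.6461
R3: rated=0.68 → w = 0.6800
Rules with consequent 'moderate': {R1, R3} → strengths 0.6188, 0.6800
Aggregate via t-conorm [a + b − a·b]: 0.8780

0.878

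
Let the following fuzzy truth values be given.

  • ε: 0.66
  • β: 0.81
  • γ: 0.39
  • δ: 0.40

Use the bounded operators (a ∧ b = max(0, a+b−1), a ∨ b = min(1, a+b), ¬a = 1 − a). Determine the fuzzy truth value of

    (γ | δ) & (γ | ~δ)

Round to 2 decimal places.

0.78

γ | δ = min(1, a+b) on (0.39, 0.40) = 0.79
~δ = 1 − 0.40 = 0.60
γ | ~δ = min(1, a+b) on (0.39, 0.60) = 0.99
(γ | δ) & (γ | ~δ) = max(0, a+b−1) on (0.79, 0.99) = 0.78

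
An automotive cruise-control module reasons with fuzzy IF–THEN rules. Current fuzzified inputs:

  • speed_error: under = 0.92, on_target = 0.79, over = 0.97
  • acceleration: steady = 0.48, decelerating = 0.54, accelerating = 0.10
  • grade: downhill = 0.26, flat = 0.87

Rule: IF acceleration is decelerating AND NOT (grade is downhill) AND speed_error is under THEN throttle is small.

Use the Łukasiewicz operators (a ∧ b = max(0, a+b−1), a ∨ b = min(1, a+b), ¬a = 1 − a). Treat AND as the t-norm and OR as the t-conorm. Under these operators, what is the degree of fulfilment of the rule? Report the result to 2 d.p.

firing strength: decelerating=0.54, ¬downhill=1−0.26=0.74, under=0.92; AND[max(0, a+b−1)] → w = 0.20

0.20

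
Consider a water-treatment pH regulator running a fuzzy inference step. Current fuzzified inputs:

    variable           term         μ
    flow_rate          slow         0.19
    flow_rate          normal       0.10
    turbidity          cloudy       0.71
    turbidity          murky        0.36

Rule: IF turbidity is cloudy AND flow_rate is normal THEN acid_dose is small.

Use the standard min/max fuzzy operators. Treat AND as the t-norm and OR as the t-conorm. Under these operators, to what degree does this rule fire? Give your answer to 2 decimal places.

firing strength: cloudy=0.71, normal=0.10; AND[min(a, b)] → w = 0.10

0.10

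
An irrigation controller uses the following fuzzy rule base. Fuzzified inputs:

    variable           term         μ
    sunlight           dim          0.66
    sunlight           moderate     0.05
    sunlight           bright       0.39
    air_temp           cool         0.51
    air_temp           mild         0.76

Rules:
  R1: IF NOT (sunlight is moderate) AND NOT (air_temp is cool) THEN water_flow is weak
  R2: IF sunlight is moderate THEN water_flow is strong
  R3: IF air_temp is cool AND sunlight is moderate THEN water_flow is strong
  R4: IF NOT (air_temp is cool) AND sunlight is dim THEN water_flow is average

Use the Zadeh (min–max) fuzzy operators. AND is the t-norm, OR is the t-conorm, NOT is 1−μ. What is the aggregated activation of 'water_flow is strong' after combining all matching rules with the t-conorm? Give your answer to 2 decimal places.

0.05

R1: ¬moderate=1−0.05=0.95, ¬cool=1−0.51=0.49; AND[min(a, b)] → w = 0.49
R2: moderate=0.05 → w = 0.05
R3: cool=0.51, moderate=0.05; AND[min(a, b)] → w = 0.05
R4: ¬cool=1−0.51=0.49, dim=0.66; AND[min(a, b)] → w = 0.49
Rules with consequent 'strong': {R2, R3} → strengths 0.05, 0.05
Aggregate via t-conorm [max(a, b)]: 0.05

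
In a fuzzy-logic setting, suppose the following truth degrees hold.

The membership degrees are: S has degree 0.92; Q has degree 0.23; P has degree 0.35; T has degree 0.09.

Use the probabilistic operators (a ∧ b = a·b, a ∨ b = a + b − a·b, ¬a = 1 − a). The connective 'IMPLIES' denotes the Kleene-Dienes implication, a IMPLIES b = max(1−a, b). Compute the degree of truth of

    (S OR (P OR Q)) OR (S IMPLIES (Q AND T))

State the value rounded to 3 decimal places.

0.963

P OR Q = a + b − a·b on (0.3500, 0.2300) = 0.4995
S OR (P OR Q) = a + b − a·b on (0.9200, 0.4995) = 0.9600
Q AND T = a·b on (0.2300, 0.0900) = 0.0207
S IMPLIES (Q AND T)  [Kleene-Dienes: max(1−a, b)] with a=0.9200, b=0.0207 → 0.0800
(S OR (P OR Q)) OR (S IMPLIES (Q AND T)) = a + b − a·b on (0.9600, 0.0800) = 0.9632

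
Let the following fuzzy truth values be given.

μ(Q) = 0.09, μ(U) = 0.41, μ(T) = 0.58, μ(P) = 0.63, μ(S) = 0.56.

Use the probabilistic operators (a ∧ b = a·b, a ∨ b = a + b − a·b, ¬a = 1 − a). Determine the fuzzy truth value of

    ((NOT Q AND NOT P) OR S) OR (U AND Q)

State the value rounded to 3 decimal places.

NOT Q = 1 − 0.0900 = 0.9100
NOT P = 1 − 0.6300 = 0.3700
NOT Q AND NOT P = a·b on (0.9100, 0.3700) = 0.3367
(NOT Q AND NOT P) OR S = a + b − a·b on (0.3367, 0.5600) = 0.7081
U AND Q = a·b on (0.4100, 0.0900) = 0.0369
((NOT Q AND NOT P) OR S) OR (U AND Q) = a + b − a·b on (0.7081, 0.0369) = 0.7189

0.719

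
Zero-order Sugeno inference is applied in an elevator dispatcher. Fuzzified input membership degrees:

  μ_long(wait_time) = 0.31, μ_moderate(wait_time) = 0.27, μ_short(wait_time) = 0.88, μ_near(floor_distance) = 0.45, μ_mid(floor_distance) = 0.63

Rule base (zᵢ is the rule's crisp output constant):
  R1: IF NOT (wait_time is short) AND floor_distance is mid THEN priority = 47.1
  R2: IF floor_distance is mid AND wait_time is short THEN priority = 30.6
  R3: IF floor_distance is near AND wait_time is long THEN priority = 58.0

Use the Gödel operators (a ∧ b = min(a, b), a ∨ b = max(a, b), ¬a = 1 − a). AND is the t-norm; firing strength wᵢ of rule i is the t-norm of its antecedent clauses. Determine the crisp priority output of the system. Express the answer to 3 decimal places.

40.481

R1 (z=47.1): ¬short=1−0.88=0.12, mid=0.63; AND[min(a, b)] → w = 0.12
R2 (z=30.6): mid=0.63, short=0.88; AND[min(a, b)] → w = 0.63
R3 (z=58.0): near=0.45, long=0.31; AND[min(a, b)] → w = 0.31
Weighted average = (0.12·47.1 + 0.63·30.6 + 0.31·58.0) / (0.12 + 0.63 + 0.31)
  = 42.9100 / 1.0600 = 40.481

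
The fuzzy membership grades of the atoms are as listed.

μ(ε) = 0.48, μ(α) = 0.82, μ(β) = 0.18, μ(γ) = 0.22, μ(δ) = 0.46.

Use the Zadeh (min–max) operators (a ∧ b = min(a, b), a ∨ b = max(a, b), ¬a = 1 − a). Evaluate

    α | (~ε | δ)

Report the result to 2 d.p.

0.82

~ε = 1 − 0.48 = 0.52
~ε | δ = max(a, b) on (0.52, 0.46) = 0.52
α | (~ε | δ) = max(a, b) on (0.82, 0.52) = 0.82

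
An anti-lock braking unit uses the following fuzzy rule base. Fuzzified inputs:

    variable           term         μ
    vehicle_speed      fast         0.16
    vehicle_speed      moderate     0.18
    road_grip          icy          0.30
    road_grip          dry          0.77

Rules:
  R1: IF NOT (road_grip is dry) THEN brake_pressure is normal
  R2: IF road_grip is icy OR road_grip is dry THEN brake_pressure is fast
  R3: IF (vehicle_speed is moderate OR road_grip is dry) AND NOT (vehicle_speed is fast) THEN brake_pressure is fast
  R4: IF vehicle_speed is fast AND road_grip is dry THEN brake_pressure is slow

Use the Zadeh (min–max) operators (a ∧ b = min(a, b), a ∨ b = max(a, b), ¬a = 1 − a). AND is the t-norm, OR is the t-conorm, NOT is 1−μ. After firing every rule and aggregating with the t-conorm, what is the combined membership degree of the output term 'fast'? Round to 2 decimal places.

R1: ¬dry=1−0.77=0.23 → w = 0.23
R2: icy=0.30, dry=0.77; OR[max(a, b)] → w = 0.77
R3: (moderate=0.18 OR dry=0.77) = 0.77; AND[min(a, b)] with ¬fast=1−0.16=0.84 → w = 0.77
R4: fast=0.16, dry=0.77; AND[min(a, b)] → w = 0.16
Rules with consequent 'fast': {R2, R3} → strengths 0.77, 0.77
Aggregate via t-conorm [max(a, b)]: 0.77

0.77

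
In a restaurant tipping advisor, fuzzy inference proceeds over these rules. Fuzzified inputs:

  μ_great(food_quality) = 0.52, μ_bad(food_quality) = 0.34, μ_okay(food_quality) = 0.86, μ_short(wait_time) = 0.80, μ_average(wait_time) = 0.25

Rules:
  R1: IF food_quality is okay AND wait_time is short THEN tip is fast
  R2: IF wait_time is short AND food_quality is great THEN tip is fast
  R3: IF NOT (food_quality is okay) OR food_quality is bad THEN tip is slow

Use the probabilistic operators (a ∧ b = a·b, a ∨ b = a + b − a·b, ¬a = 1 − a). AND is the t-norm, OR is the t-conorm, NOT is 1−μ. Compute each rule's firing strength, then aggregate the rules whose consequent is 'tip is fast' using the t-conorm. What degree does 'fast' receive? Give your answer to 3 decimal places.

0.818

R1: okay=0.86, short=0.80; AND[a·b] → w = 0.6880
R2: short=0.80, great=0.52; AND[a·b] → w = 0.4160
R3: ¬okay=1−0.86=0.14, bad=0.34; OR[a + b − a·b] → w = 0.4324
Rules with consequent 'fast': {R1, R2} → strengths 0.6880, 0.4160
Aggregate via t-conorm [a + b − a·b]: 0.8178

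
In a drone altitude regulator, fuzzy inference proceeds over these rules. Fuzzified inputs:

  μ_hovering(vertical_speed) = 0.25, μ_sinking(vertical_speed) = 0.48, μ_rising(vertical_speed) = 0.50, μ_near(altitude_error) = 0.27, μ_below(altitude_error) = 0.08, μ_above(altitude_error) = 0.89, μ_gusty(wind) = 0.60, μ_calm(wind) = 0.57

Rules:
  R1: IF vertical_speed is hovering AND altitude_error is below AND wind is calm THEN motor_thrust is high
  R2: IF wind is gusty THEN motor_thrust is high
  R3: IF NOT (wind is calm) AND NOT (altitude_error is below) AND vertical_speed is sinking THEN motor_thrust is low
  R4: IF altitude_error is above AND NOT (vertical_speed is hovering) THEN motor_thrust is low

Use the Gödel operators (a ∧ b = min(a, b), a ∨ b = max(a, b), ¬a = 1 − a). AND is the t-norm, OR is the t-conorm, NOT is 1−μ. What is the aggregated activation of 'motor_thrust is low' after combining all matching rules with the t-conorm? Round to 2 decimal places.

0.75

R1: hovering=0.25, below=0.08, calm=0.57; AND[min(a, b)] → w = 0.08
R2: gusty=0.60 → w = 0.60
R3: ¬calm=1−0.57=0.43, ¬below=1−0.08=0.92, sinking=0.48; AND[min(a, b)] → w = 0.43
R4: above=0.89, ¬hovering=1−0.25=0.75; AND[min(a, b)] → w = 0.75
Rules with consequent 'low': {R3, R4} → strengths 0.43, 0.75
Aggregate via t-conorm [max(a, b)]: 0.75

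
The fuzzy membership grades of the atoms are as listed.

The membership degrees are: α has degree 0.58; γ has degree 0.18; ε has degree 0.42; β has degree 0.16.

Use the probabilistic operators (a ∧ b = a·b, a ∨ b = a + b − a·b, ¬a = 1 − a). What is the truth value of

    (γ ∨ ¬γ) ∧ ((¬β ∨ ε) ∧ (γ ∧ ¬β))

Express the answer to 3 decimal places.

¬γ = 1 − 0.1800 = 0.8200
γ ∨ ¬γ = a + b − a·b on (0.1800, 0.8200) = 0.8524
¬β = 1 − 0.1600 = 0.8400
¬β ∨ ε = a + b − a·b on (0.8400, 0.4200) = 0.9072
¬β = 1 − 0.1600 = 0.8400
γ ∧ ¬β = a·b on (0.1800, 0.8400) = 0.1512
(¬β ∨ ε) ∧ (γ ∧ ¬β) = a·b on (0.9072, 0.1512) = 0.1372
(γ ∨ ¬γ) ∧ ((¬β ∨ ε) ∧ (γ ∧ ¬β)) = a·b on (0.8524, 0.1372) = 0.1169

0.117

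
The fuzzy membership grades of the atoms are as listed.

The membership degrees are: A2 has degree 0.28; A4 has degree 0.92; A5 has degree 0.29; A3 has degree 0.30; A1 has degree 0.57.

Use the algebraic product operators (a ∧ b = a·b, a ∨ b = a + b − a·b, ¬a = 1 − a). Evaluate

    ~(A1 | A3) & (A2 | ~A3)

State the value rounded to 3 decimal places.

0.236

A1 | A3 = a + b − a·b on (0.5700, 0.3000) = 0.6990
~(A1 | A3) = 1 − 0.6990 = 0.3010
~A3 = 1 − 0.3000 = 0.7000
A2 | ~A3 = a + b − a·b on (0.2800, 0.7000) = 0.7840
~(A1 | A3) & (A2 | ~A3) = a·b on (0.3010, 0.7840) = 0.2360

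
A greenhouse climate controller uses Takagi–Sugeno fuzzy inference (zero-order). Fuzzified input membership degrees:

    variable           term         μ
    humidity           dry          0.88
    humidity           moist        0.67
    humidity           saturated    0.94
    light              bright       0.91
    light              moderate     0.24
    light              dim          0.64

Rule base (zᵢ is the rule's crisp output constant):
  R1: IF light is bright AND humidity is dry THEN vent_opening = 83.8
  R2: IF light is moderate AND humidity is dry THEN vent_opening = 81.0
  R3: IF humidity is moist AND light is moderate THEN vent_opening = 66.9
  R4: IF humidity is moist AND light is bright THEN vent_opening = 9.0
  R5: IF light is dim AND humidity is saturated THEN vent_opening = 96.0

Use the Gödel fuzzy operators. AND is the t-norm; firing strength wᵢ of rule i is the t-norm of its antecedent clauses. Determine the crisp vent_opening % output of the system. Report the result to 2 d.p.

R1 (z=83.8): bright=0.91, dry=0.88; AND[min(a, b)] → w = 0.88
R2 (z=81.0): moderate=0.24, dry=0.88; AND[min(a, b)] → w = 0.24
R3 (z=66.9): moist=0.67, moderate=0.24; AND[min(a, b)] → w = 0.24
R4 (z=9.0): moist=0.67, bright=0.91; AND[min(a, b)] → w = 0.67
R5 (z=96.0): dim=0.64, saturated=0.94; AND[min(a, b)] → w = 0.64
Weighted average = (0.88·83.8 + 0.24·81.0 + 0.24·66.9 + 0.67·9.0 + 0.64·96.0) / (0.88 + 0.24 + 0.24 + 0.67 + 0.64)
  = 176.7100 / 2.6700 = 66.18

66.18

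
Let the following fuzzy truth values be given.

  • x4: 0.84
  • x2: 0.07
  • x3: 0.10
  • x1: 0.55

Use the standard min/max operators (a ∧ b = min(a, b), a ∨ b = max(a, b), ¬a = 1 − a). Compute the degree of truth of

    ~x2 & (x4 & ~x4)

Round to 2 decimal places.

~x2 = 1 − 0.07 = 0.93
~x4 = 1 − 0.84 = 0.16
x4 & ~x4 = min(a, b) on (0.84, 0.16) = 0.16
~x2 & (x4 & ~x4) = min(a, b) on (0.93, 0.16) = 0.16

0.16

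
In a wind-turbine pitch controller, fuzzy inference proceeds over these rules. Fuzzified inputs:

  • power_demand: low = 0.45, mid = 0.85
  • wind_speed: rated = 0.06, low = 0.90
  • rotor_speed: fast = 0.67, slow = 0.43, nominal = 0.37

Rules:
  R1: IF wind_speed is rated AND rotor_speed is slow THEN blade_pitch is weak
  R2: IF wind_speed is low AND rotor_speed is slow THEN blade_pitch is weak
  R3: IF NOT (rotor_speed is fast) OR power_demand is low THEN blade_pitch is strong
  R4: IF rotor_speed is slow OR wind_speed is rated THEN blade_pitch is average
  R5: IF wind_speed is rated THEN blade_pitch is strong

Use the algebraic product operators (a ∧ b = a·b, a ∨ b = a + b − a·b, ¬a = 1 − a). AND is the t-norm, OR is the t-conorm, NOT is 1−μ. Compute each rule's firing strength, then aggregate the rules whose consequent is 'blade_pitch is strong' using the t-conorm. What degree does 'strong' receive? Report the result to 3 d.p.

0.654

R1: rated=0.06, slow=0.43; AND[a·b] → w = 0.0258
R2: low=0.90, slow=0.43; AND[a·b] → w = 0.3870
R3: ¬fast=1−0.67=0.33, low=0.45; OR[a + b − a·b] → w = 0.6315
R4: slow=0.43, rated=0.06; OR[a + b − a·b] → w = 0.4642
R5: rated=0.06 → w = 0.0600
Rules with consequent 'strong': {R3, R5} → strengths 0.6315, 0.0600
Aggregate via t-conorm [a + b − a·b]: 0.6536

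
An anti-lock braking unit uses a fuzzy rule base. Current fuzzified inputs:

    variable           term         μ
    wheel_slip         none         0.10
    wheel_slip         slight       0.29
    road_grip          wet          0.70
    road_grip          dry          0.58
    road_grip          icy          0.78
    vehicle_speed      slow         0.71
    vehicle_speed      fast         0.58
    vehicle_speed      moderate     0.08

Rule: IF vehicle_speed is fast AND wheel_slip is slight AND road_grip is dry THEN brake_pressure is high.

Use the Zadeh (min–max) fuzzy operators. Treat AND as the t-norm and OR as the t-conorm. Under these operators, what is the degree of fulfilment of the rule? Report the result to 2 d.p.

0.29

firing strength: fast=0.58, slight=0.29, dry=0.58; AND[min(a, b)] → w = 0.29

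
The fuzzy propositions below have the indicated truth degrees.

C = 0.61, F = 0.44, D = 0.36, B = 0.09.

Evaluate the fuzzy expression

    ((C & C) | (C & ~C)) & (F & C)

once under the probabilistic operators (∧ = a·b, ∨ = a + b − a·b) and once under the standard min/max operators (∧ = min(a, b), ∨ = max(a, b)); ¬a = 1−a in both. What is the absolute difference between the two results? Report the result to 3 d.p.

Under probabilistic:
  C & C = a·b on (0.6100, 0.6100) = 0.3721
  ~C = 1 − 0.6100 = 0.3900
  C & ~C = a·b on (0.6100, 0.3900) = 0.2379
  (C & C) | (C & ~C) = a + b − a·b on (0.3721, 0.2379) = 0.5215
  F & C = a·b on (0.4400, 0.6100) = 0.2684
  ((C & C) | (C & ~C)) & (F & C) = a·b on (0.5215, 0.2684) = 0.1400
  → value = 0.1400
Under standard min/max:
  C & C = min(a, b) on (0.61, 0.61) = 0.61
  ~C = 1 − 0.61 = 0.39
  C & ~C = min(a, b) on (0.61, 0.39) = 0.39
  (C & C) | (C & ~C) = max(a, b) on (0.61, 0.39) = 0.61
  F & C = min(a, b) on (0.44, 0.61) = 0.44
  ((C & C) | (C & ~C)) & (F & C) = min(a, b) on (0.61, 0.44) = 0.44
  → value = 0.4400
|0.1400 − 0.4400| = 0.300

0.300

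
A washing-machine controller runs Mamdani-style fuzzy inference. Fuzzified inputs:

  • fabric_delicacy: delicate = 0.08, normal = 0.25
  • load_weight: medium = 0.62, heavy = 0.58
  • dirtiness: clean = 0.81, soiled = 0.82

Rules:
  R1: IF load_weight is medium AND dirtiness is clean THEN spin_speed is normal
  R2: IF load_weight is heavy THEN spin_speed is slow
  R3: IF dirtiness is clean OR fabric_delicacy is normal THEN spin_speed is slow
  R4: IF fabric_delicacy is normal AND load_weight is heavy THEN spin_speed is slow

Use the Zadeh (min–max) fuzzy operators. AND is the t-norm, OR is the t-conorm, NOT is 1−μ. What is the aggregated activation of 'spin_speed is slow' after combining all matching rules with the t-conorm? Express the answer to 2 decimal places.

R1: medium=0.62, clean=0.81; AND[min(a, b)] → w = 0.62
R2: heavy=0.58 → w = 0.58
R3: clean=0.81, normal=0.25; OR[max(a, b)] → w = 0.81
R4: normal=0.25, heavy=0.58; AND[min(a, b)] → w = 0.25
Rules with consequent 'slow': {R2, R3, R4} → strengths 0.58, 0.81, 0.25
Aggregate via t-conorm [max(a, b)]: 0.81

0.81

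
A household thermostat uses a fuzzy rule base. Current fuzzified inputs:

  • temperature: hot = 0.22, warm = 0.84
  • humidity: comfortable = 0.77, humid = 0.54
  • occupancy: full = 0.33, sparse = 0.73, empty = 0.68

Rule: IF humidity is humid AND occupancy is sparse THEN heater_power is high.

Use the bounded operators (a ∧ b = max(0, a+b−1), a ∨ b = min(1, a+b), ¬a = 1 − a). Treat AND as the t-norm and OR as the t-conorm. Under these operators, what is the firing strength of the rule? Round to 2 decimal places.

0.27

firing strength: humid=0.54, sparse=0.73; AND[max(0, a+b−1)] → w = 0.27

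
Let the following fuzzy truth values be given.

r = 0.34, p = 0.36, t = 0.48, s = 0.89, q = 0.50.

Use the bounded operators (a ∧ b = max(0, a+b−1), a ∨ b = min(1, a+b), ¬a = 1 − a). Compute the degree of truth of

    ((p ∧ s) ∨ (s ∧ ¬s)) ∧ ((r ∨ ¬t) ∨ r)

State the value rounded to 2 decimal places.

p ∧ s = max(0, a+b−1) on (0.36, 0.89) = 0.25
¬s = 1 − 0.89 = 0.11
s ∧ ¬s = max(0, a+b−1) on (0.89, 0.11) = 0.00
(p ∧ s) ∨ (s ∧ ¬s) = min(1, a+b) on (0.25, 0.00) = 0.25
¬t = 1 − 0.48 = 0.52
r ∨ ¬t = min(1, a+b) on (0.34, 0.52) = 0.86
(r ∨ ¬t) ∨ r = min(1, a+b) on (0.86, 0.34) = 1.00
((p ∧ s) ∨ (s ∧ ¬s)) ∧ ((r ∨ ¬t) ∨ r) = max(0, a+b−1) on (0.25, 1.00) = 0.25

0.25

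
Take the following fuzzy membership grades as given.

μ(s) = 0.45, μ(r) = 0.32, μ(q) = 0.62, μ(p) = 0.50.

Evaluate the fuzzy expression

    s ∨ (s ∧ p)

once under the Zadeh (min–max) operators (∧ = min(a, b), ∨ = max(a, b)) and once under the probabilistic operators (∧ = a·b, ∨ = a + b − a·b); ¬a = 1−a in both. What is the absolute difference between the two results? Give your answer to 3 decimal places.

Under Zadeh (min–max):
  s ∧ p = min(a, b) on (0.45, 0.50) = 0.45
  s ∨ (s ∧ p) = max(a, b) on (0.45, 0.45) = 0.45
  → value = 0.4500
Under probabilistic:
  s ∧ p = a·b on (0.4500, 0.5000) = 0.2250
  s ∨ (s ∧ p) = a + b − a·b on (0.4500, 0.2250) = 0.5737
  → value = 0.5737
|0.4500 − 0.5737| = 0.124

0.124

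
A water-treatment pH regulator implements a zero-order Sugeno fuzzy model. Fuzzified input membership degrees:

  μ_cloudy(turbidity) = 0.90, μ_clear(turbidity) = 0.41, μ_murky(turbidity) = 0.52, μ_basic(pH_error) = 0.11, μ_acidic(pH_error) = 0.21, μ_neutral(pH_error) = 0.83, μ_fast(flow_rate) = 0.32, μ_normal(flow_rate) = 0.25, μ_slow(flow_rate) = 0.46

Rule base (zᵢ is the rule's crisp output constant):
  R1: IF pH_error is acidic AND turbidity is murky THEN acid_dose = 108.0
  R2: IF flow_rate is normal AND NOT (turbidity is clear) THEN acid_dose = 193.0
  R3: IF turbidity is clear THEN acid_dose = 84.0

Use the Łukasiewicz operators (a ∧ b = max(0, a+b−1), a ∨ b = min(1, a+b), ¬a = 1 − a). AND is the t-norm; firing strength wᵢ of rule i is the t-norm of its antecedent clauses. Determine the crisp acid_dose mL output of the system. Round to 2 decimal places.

84.00

R1 (z=108.0): acidic=0.21, murky=0.52; AND[max(0, a+b−1)] → w = 0.00
R2 (z=193.0): normal=0.25, ¬clear=1−0.41=0.59; AND[max(0, a+b−1)] → w = 0.00
R3 (z=84.0): clear=0.41 → w = 0.41
Weighted average = (0.00·108.0 + 0.00·193.0 + 0.41·84.0) / (0.00 + 0.00 + 0.41)
  = 34.4400 / 0.4100 = 84.00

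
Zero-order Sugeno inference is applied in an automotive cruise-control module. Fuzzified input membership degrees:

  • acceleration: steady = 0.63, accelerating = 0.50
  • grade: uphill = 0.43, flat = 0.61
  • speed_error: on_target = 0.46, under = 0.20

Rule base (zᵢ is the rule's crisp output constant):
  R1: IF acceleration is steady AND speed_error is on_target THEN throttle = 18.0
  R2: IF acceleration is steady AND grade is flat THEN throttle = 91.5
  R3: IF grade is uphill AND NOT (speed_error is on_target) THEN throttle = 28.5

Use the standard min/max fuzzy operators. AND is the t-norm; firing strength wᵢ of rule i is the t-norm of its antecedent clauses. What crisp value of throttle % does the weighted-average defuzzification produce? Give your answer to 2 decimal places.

50.90

R1 (z=18.0): steady=0.63, on_target=0.46; AND[min(a, b)] → w = 0.46
R2 (z=91.5): steady=0.63, flat=0.61; AND[min(a, b)] → w = 0.61
R3 (z=28.5): uphill=0.43, ¬on_target=1−0.46=0.54; AND[min(a, b)] → w = 0.43
Weighted average = (0.46·18.0 + 0.61·91.5 + 0.43·28.5) / (0.46 + 0.61 + 0.43)
  = 76.3500 / 1.5000 = 50.90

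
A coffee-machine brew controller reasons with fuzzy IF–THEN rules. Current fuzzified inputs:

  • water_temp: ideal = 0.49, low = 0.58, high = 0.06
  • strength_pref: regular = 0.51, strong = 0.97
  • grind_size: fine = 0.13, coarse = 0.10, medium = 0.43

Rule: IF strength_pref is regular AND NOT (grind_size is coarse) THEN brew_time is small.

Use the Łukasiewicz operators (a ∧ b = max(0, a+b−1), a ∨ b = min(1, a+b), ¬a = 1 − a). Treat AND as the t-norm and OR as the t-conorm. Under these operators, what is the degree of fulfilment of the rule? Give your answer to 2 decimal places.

firing strength: regular=0.51, ¬coarse=1−0.10=0.90; AND[max(0, a+b−1)] → w = 0.41

0.41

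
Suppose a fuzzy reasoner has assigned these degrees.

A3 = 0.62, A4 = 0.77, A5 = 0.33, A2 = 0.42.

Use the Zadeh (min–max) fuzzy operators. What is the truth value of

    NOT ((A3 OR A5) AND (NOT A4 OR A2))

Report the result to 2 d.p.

A3 OR A5 = max(a, b) on (0.62, 0.33) = 0.62
NOT A4 = 1 − 0.77 = 0.23
NOT A4 OR A2 = max(a, b) on (0.23, 0.42) = 0.42
(A3 OR A5) AND (NOT A4 OR A2) = min(a, b) on (0.62, 0.42) = 0.42
NOT ((A3 OR A5) AND (NOT A4 OR A2)) = 1 − 0.42 = 0.58

0.58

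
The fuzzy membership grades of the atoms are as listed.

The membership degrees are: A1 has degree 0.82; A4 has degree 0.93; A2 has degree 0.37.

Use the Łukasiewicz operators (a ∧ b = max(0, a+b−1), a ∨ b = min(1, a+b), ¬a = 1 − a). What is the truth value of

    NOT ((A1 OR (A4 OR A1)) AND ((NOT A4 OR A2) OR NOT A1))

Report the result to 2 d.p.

0.38

A4 OR A1 = min(1, a+b) on (0.93, 0.82) = 1.00
A1 OR (A4 OR A1) = min(1, a+b) on (0.82, 1.00) = 1.00
NOT A4 = 1 − 0.93 = 0.07
NOT A4 OR A2 = min(1, a+b) on (0.07, 0.37) = 0.44
NOT A1 = 1 − 0.82 = 0.18
(NOT A4 OR A2) OR NOT A1 = min(1, a+b) on (0.44, 0.18) = 0.62
(A1 OR (A4 OR A1)) AND ((NOT A4 OR A2) OR NOT A1) = max(0, a+b−1) on (1.00, 0.62) = 0.62
NOT ((A1 OR (A4 OR A1)) AND ((NOT A4 OR A2) OR NOT A1)) = 1 − 0.62 = 0.38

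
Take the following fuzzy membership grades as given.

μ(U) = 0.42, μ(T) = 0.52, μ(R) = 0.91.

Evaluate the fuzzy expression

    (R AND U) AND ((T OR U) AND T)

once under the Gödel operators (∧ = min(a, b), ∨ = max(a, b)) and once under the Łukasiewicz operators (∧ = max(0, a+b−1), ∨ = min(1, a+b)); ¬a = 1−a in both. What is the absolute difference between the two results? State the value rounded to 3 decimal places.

Under Gödel:
  R AND U = min(a, b) on (0.91, 0.42) = 0.42
  T OR U = max(a, b) on (0.52, 0.42) = 0.52
  (T OR U) AND T = min(a, b) on (0.52, 0.52) = 0.52
  (R AND U) AND ((T OR U) AND T) = min(a, b) on (0.42, 0.52) = 0.42
  → value = 0.4200
Under Łukasiewicz:
  R AND U = max(0, a+b−1) on (0.91, 0.42) = 0.33
  T OR U = min(1, a+b) on (0.52, 0.42) = 0.94
  (T OR U) AND T = max(0, a+b−1) on (0.94, 0.52) = 0.46
  (R AND U) AND ((T OR U) AND T) = max(0, a+b−1) on (0.33, 0.46) = 0.00
  → value = 0.0000
|0.4200 − 0.0000| = 0.420

0.420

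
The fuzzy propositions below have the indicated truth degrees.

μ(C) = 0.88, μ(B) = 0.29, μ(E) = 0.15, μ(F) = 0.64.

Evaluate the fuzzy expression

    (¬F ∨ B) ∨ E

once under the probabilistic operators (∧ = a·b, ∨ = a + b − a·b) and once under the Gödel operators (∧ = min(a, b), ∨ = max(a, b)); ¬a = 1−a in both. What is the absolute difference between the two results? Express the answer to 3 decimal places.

0.254

Under probabilistic:
  ¬F = 1 − 0.6400 = 0.3600
  ¬F ∨ B = a + b − a·b on (0.3600, 0.2900) = 0.5456
  (¬F ∨ B) ∨ E = a + b − a·b on (0.5456, 0.1500) = 0.6138
  → value = 0.6138
Under Gödel:
  ¬F = 1 − 0.64 = 0.36
  ¬F ∨ B = max(a, b) on (0.36, 0.29) = 0.36
  (¬F ∨ B) ∨ E = max(a, b) on (0.36, 0.15) = 0.36
  → value = 0.3600
|0.6138 − 0.3600| = 0.254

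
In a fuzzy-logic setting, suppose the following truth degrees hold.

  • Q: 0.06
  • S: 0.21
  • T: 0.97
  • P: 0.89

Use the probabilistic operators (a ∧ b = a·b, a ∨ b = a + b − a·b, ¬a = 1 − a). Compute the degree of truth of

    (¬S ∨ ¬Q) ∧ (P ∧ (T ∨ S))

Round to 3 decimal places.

¬S = 1 − 0.2100 = 0.7900
¬Q = 1 − 0.0600 = 0.9400
¬S ∨ ¬Q = a + b − a·b on (0.7900, 0.9400) = 0.9874
T ∨ S = a + b − a·b on (0.9700, 0.2100) = 0.9763
P ∧ (T ∨ S) = a·b on (0.8900, 0.9763) = 0.8689
(¬S ∨ ¬Q) ∧ (P ∧ (T ∨ S)) = a·b on (0.9874, 0.8689) = 0.8580

0.858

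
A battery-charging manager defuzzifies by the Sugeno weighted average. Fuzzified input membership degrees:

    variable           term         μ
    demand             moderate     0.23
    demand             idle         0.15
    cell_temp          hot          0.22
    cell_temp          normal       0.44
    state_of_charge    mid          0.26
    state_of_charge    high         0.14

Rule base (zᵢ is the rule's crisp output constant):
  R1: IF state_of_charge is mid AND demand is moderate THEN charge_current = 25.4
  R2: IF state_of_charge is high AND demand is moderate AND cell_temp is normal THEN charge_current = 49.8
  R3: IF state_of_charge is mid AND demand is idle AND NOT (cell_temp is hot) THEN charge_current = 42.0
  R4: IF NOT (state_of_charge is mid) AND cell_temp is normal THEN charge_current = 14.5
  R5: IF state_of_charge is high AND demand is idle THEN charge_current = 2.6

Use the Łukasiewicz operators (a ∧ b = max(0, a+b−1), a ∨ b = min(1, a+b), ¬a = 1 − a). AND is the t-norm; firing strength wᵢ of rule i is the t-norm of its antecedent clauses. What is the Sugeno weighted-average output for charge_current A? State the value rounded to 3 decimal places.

14.500

R1 (z=25.4): mid=0.26, moderate=0.23; AND[max(0, a+b−1)] → w = 0.00
R2 (z=49.8): high=0.14, moderate=0.23, normal=0.44; AND[max(0, a+b−1)] → w = 0.00
R3 (z=42.0): mid=0.26, idle=0.15, ¬hot=1−0.22=0.78; AND[max(0, a+b−1)] → w = 0.00
R4 (z=14.5): ¬mid=1−0.26=0.74, normal=0.44; AND[max(0, a+b−1)] → w = 0.18
R5 (z=2.6): high=0.14, idle=0.15; AND[max(0, a+b−1)] → w = 0.00
Weighted average = (0.00·25.4 + 0.00·49.8 + 0.00·42.0 + 0.18·14.5 + 0.00·2.6) / (0.00 + 0.00 + 0.00 + 0.18 + 0.00)
  = 2.6100 / 0.1800 = 14.500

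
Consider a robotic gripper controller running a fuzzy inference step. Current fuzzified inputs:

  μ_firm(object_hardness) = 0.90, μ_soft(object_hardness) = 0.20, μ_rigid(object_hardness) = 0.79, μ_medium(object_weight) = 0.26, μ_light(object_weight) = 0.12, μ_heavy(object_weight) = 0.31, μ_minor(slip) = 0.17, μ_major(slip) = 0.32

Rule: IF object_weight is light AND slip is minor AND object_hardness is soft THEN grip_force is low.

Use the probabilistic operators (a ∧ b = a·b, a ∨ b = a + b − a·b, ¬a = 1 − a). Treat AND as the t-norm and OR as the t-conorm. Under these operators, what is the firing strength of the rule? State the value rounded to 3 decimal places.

firing strength: light=0.12, minor=0.17, soft=0.20; AND[a·b] → w = 0.0041

0.004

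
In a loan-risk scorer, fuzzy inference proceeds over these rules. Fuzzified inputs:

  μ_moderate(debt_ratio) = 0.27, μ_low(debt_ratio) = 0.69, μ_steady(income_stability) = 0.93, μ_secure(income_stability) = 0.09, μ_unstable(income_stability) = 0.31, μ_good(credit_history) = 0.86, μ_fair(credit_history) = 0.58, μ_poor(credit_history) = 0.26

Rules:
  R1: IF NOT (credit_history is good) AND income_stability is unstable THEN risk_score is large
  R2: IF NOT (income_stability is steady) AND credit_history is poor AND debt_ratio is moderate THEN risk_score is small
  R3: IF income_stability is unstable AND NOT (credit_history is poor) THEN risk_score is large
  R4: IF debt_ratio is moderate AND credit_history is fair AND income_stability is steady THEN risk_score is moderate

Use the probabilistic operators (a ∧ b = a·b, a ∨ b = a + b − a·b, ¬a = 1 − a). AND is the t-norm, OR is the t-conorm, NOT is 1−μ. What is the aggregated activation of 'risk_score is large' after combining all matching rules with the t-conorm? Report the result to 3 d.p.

R1: ¬good=1−0.86=0.14, unstable=0.31; AND[a·b] → w = 0.0434
R2: ¬steady=1−0.93=0.07, poor=0.26, moderate=0.27; AND[a·b] → w = 0.0049
R3: unstable=0.31, ¬poor=1−0.26=0.74; AND[a·b] → w = 0.2294
R4: moderate=0.27, fair=0.58, steady=0.93; AND[a·b] → w = 0.1456
Rules with consequent 'large': {R1, R3} → strengths 0.0434, 0.2294
Aggregate via t-conorm [a + b − a·b]: 0.2628

0.263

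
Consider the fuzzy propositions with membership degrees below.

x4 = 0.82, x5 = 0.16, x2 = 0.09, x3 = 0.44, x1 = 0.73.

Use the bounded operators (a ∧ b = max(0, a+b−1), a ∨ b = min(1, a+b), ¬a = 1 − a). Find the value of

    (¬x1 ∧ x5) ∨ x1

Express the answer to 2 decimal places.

¬x1 = 1 − 0.73 = 0.27
¬x1 ∧ x5 = max(0, a+b−1) on (0.27, 0.16) = 0.00
(¬x1 ∧ x5) ∨ x1 = min(1, a+b) on (0.00, 0.73) = 0.73

0.73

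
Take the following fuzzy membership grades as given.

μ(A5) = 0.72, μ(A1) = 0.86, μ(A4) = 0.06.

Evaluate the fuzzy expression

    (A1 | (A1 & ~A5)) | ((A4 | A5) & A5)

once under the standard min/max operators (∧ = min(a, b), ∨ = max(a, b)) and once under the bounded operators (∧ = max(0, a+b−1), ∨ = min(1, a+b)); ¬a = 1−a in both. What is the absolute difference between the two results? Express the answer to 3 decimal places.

0.140

Under standard min/max:
  ~A5 = 1 − 0.72 = 0.28
  A1 & ~A5 = min(a, b) on (0.86, 0.28) = 0.28
  A1 | (A1 & ~A5) = max(a, b) on (0.86, 0.28) = 0.86
  A4 | A5 = max(a, b) on (0.06, 0.72) = 0.72
  (A4 | A5) & A5 = min(a, b) on (0.72, 0.72) = 0.72
  (A1 | (A1 & ~A5)) | ((A4 | A5) & A5) = max(a, b) on (0.86, 0.72) = 0.86
  → value = 0.8600
Under bounded:
  ~A5 = 1 − 0.72 = 0.28
  A1 & ~A5 = max(0, a+b−1) on (0.86, 0.28) = 0.14
  A1 | (A1 & ~A5) = min(1, a+b) on (0.86, 0.14) = 1.00
  A4 | A5 = min(1, a+b) on (0.06, 0.72) = 0.78
  (A4 | A5) & A5 = max(0, a+b−1) on (0.78, 0.72) = 0.50
  (A1 | (A1 & ~A5)) | ((A4 | A5) & A5) = min(1, a+b) on (1.00, 0.50) = 1.00
  → value = 1.0000
|0.8600 − 1.0000| = 0.140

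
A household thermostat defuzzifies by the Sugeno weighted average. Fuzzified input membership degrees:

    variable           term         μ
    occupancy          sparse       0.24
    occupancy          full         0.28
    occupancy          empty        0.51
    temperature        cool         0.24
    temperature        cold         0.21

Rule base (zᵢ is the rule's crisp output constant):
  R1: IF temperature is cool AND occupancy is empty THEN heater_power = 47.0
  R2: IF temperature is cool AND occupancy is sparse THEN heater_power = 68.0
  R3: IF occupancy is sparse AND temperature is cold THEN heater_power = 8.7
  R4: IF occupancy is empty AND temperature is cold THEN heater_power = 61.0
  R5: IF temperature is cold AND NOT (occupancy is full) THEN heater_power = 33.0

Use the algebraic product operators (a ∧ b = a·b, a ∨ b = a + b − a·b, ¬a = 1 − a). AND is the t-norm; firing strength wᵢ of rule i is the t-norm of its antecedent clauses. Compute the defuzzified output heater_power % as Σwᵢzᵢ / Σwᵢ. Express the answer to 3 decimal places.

R1 (z=47.0): cool=0.24, empty=0.51; AND[a·b] → w = 0.1224
R2 (z=68.0): cool=0.24, sparse=0.24; AND[a·b] → w = 0.0576
R3 (z=8.7): sparse=0.24, cold=0.21; AND[a·b] → w = 0.0504
R4 (z=61.0): empty=0.51, cold=0.21; AND[a·b] → w = 0.1071
R5 (z=33.0): cold=0.21, ¬full=1−0.28=0.72; AND[a·b] → w = 0.1512
Weighted average = (0.1224·47.0 + 0.0576·68.0 + 0.0504·8.7 + 0.1071·61.0 + 0.1512·33.0) / (0.1224 + 0.0576 + 0.0504 + 0.1071 + 0.1512)
  = 21.6308 / 0.4887 = 44.262

44.262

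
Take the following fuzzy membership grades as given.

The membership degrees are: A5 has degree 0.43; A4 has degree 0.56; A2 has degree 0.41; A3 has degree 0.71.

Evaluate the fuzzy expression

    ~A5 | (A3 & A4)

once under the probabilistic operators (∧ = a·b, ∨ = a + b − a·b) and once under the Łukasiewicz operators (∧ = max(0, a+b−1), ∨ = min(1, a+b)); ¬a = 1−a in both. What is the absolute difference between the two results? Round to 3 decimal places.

0.099

Under probabilistic:
  ~A5 = 1 − 0.4300 = 0.5700
  A3 & A4 = a·b on (0.7100, 0.5600) = 0.3976
  ~A5 | (A3 & A4) = a + b − a·b on (0.5700, 0.3976) = 0.7410
  → value = 0.7410
Under Łukasiewicz:
  ~A5 = 1 − 0.43 = 0.57
  A3 & A4 = max(0, a+b−1) on (0.71, 0.56) = 0.27
  ~A5 | (A3 & A4) = min(1, a+b) on (0.57, 0.27) = 0.84
  → value = 0.8400
|0.7410 − 0.8400| = 0.099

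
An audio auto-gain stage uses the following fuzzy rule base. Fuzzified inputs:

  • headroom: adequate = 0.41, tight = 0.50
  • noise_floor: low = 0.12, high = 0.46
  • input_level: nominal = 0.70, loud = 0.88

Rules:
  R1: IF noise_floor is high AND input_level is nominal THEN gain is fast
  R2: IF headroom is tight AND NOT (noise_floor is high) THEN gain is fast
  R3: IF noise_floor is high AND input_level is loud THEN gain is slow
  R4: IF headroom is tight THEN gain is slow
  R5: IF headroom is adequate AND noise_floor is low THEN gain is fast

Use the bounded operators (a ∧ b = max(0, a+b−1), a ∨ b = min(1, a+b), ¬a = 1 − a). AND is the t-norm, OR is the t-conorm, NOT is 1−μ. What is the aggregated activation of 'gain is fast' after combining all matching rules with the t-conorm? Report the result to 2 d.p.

R1: high=0.46, nominal=0.70; AND[max(0, a+b−1)] → w = 0.16
R2: tight=0.50, ¬high=1−0.46=0.54; AND[max(0, a+b−1)] → w = 0.04
R3: high=0.46, loud=0.88; AND[max(0, a+b−1)] → w = 0.34
R4: tight=0.50 → w = 0.50
R5: adequate=0.41, low=0.12; AND[max(0, a+b−1)] → w = 0.00
Rules with consequent 'fast': {R1, R2, R5} → strengths 0.16, 0.04, 0.00
Aggregate via t-conorm [min(1, a+b)]: 0.20

0.20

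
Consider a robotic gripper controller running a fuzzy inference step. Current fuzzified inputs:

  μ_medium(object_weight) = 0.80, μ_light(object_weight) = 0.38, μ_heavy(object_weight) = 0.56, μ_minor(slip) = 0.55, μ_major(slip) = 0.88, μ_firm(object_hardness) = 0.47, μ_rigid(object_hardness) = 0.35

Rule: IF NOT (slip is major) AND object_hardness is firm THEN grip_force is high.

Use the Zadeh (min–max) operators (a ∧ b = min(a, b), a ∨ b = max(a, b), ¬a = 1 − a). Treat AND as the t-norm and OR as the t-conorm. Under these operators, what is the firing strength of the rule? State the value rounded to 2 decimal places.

0.12

firing strength: ¬major=1−0.88=0.12, firm=0.47; AND[min(a, b)] → w = 0.12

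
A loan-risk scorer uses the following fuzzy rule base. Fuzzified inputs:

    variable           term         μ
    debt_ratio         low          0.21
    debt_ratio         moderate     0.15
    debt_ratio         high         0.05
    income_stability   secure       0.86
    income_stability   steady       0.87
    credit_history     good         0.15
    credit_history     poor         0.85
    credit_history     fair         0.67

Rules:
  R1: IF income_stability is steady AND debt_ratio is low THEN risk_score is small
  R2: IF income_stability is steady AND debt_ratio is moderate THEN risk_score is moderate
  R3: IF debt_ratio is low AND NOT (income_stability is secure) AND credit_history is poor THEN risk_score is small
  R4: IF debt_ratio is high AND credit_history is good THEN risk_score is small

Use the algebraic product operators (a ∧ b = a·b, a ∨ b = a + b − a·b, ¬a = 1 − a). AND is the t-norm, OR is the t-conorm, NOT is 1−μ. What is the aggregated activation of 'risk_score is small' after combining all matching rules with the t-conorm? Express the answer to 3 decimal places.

0.209

R1: steady=0.87, low=0.21; AND[a·b] → w = 0.1827
R2: steady=0.87, moderate=0.15; AND[a·b] → w = 0.1305
R3: low=0.21, ¬secure=1−0.86=0.14, poor=0.85; AND[a·b] → w = 0.0250
R4: high=0.05, good=0.15; AND[a·b] → w = 0.0075
Rules with consequent 'small': {R1, R3, R4} → strengths 0.1827, 0.0250, 0.0075
Aggregate via t-conorm [a + b − a·b]: 0.2091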